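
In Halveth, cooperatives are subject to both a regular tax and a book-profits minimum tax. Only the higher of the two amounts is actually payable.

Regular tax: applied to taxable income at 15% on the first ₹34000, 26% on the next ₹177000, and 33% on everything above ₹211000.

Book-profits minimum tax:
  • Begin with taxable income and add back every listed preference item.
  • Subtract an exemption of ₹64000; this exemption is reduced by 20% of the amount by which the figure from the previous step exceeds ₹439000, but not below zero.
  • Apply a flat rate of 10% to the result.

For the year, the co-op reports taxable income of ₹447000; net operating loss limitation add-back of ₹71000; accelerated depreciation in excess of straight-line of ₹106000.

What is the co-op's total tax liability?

Book-profits minimum tax:
  Adjusted income: ₹447000 + ₹71000 + ₹106000 = ₹624000
  Exemption: ₹64000 − 20% × (₹624000 − ₹439000) = ₹64000 − ₹37000 = ₹27000
  Base: ₹624000 − ₹27000 = ₹597000
  ₹597000 × 10% = ₹59700

Regular tax:
  ₹34000 × 15% = ₹5100
  ₹177000 × 26% = ₹46020
  ₹236000 × 33% = ₹77880
  → ₹129000

₹129000 > ₹59700, so the regular tax governs.

₹129000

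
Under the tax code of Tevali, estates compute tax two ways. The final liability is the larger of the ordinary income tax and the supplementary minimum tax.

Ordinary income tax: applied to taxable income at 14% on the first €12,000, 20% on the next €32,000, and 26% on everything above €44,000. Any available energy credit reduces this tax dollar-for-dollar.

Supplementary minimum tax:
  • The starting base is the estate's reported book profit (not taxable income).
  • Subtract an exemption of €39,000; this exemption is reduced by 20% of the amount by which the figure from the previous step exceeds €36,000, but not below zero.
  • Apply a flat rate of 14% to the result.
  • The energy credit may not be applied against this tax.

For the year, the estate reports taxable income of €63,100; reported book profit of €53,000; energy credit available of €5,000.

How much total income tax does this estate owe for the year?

Supplementary minimum tax:
  Base (reported book profit): €53,000
  Exemption: €39,000 − 20% × (€53,000 − €36,000) = €39,000 − €3,400 = €35,600
  Base: €53,000 − €35,600 = €17,400
  €17,400 × 14% = €2,436

Ordinary income tax:
  €12,000 × 14% = €1,680
  €32,000 × 20% = €6,400
  €19,100 × 26% = €4,966
  → €13,046
  Less energy credit €5,000 → €8,046

€8,046 > €2,436, so the ordinary income tax governs.

€8,046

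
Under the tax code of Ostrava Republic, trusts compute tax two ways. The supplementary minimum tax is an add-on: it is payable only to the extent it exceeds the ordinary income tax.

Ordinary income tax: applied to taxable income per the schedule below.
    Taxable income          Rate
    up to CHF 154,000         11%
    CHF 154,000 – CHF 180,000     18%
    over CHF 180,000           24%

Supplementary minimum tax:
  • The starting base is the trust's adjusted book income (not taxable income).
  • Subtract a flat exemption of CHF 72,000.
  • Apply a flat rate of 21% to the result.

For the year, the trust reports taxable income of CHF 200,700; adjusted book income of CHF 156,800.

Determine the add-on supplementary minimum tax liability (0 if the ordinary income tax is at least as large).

CHF 0

Ordinary income tax:
  CHF 154,000 × 11% = CHF 16,940
  CHF 26,000 × 18% = CHF 4,680
  CHF 20,700 × 24% = CHF 4,968
  → CHF 26,588

Supplementary minimum tax:
  Base (adjusted book income): CHF 156,800
  Less exemption CHF 72,000 → base CHF 84,800
  CHF 84,800 × 21% = CHF 17,808

CHF 17,808 ≤ CHF 26,588, so no add-on is due.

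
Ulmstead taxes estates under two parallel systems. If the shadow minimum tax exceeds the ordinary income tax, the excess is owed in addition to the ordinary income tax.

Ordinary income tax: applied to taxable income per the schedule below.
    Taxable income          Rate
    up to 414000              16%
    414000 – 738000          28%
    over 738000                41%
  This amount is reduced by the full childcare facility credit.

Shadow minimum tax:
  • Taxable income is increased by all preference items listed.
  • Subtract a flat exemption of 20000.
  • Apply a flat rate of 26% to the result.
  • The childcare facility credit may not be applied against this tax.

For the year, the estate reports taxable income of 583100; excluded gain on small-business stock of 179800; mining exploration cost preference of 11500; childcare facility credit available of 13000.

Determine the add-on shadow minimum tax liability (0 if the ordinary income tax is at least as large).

Shadow minimum tax:
  Adjusted income: 583100 + 179800 + 11500 = 774400
  Less exemption 20000 → base 754400
  754400 × 26% = 196144

Ordinary income tax:
  414000 × 16% = 66240
  169100 × 28% = 47348
  → 113588
  Less childcare facility credit 13000 → 100588

Excess of shadow minimum tax over ordinary income tax: 196144 − 100588 = 95556.

95556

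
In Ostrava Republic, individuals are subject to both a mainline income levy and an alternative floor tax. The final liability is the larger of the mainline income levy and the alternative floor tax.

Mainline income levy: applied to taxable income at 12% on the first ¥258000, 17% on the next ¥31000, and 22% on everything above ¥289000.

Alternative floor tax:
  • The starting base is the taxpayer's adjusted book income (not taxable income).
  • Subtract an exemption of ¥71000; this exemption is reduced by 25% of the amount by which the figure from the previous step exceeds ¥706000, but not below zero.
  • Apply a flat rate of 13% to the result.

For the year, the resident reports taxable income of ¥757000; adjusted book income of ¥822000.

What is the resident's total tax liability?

Alternative floor tax:
  Base (adjusted book income): ¥822000
  Exemption: ¥71000 − 25% × (¥822000 − ¥706000) = ¥71000 − ¥29000 = ¥42000
  Base: ¥822000 − ¥42000 = ¥780000
  ¥780000 × 13% = ¥101400

Mainline income levy:
  ¥258000 × 12% = ¥30960
  ¥31000 × 17% = ¥5270
  ¥468000 × 22% = ¥102960
  → ¥139190

¥139190 > ¥101400, so the mainline income levy governs.

¥139190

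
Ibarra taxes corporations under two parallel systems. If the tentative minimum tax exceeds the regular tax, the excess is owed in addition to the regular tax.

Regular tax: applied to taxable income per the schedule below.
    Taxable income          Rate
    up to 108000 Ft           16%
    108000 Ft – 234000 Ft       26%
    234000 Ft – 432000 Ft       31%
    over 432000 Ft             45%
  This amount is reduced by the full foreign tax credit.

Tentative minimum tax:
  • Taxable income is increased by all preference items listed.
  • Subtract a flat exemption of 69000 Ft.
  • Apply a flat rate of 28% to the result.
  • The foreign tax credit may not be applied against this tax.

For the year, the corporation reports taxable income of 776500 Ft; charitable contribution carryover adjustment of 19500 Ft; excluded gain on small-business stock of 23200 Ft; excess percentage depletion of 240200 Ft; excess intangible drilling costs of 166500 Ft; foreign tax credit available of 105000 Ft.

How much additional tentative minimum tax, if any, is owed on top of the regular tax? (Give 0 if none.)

162487 Ft

Tentative minimum tax:
  Adjusted income: 776500 Ft + 19500 Ft + 23200 Ft + 240200 Ft + 166500 Ft = 1225900 Ft
  Less exemption 69000 Ft → base 1156900 Ft
  1156900 Ft × 28% = 323932 Ft

Regular tax:
  108000 Ft × 16% = 17280 Ft
  126000 Ft × 26% = 32760 Ft
  198000 Ft × 31% = 61380 Ft
  344500 Ft × 45% = 155025 Ft
  → 266445 Ft
  Less foreign tax credit 105000 Ft → 161445 Ft

Excess of tentative minimum tax over regular tax: 323932 Ft − 161445 Ft = 162487 Ft.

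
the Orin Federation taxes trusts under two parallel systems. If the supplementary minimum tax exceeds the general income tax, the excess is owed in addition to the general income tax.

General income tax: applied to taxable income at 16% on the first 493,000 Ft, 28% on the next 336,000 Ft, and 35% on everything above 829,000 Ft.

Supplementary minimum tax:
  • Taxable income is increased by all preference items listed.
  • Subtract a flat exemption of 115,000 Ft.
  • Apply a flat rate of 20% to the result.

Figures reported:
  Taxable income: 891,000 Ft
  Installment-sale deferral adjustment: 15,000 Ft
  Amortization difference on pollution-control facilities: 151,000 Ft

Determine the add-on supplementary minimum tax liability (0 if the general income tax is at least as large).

0 Ft

Supplementary minimum tax:
  Adjusted income: 891,000 Ft + 15,000 Ft + 151,000 Ft = 1,057,000 Ft
  Less exemption 115,000 Ft → base 942,000 Ft
  942,000 Ft × 20% = 188,400 Ft

General income tax:
  493,000 Ft × 16% = 78,880 Ft
  336,000 Ft × 28% = 94,080 Ft
  62,000 Ft × 35% = 21,700 Ft
  → 194,660 Ft

188,400 Ft ≤ 194,660 Ft, so no add-on is due.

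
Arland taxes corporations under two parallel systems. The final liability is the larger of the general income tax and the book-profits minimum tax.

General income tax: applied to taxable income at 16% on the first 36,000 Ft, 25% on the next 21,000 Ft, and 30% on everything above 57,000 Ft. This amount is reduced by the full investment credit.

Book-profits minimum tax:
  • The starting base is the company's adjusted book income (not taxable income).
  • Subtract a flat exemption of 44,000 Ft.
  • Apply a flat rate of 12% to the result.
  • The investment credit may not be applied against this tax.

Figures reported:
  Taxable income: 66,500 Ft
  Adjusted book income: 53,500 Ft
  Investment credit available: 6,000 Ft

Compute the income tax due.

Book-profits minimum tax:
  Base (adjusted book income): 53,500 Ft
  Less exemption 44,000 Ft → base 9,500 Ft
  9,500 Ft × 12% = 1,140 Ft

General income tax:
  36,000 Ft × 16% = 5,760 Ft
  21,000 Ft × 25% = 5,250 Ft
  9,500 Ft × 30% = 2,850 Ft
  → 13,860 Ft
  Less investment credit 6,000 Ft → 7,860 Ft

7,860 Ft > 1,140 Ft, so the general income tax governs.

7,860 Ft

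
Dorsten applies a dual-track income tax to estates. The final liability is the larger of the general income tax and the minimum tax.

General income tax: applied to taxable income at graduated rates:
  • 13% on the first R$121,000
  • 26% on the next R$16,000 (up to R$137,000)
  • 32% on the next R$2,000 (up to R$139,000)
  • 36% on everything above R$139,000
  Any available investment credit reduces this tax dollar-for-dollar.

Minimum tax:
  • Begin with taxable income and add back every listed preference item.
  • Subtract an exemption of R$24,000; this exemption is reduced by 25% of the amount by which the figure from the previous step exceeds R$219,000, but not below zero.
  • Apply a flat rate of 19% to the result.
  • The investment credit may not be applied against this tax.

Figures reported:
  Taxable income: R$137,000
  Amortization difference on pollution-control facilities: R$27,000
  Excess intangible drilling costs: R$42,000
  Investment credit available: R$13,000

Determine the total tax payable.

R$34,580

Minimum tax:
  Adjusted income: R$137,000 + R$27,000 + R$42,000 = R$206,000
  Exemption: R$206,000 ≤ R$219,000, so full R$24,000 applies
  Base: R$206,000 − R$24,000 = R$182,000
  R$182,000 × 19% = R$34,580

General income tax:
  R$121,000 × 13% = R$15,730
  R$16,000 × 26% = R$4,160
  → R$19,890
  Less investment credit R$13,000 → R$6,890

R$34,580 > R$6,890, so the minimum tax is the binding amount.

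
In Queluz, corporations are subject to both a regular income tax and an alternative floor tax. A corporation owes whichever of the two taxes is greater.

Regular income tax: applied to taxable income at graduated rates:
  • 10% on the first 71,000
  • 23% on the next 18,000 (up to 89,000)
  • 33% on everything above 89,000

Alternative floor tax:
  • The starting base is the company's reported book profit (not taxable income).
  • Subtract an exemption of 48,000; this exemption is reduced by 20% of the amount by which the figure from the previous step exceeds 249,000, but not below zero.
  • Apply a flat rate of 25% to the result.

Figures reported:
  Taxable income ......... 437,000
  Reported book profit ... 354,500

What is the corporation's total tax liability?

Regular income tax:
  71,000 × 10% = 7,100
  18,000 × 23% = 4,140
  348,000 × 33% = 114,840
  → 126,080

Alternative floor tax:
  Base (reported book profit): 354,500
  Exemption: 48,000 − 20% × (354,500 − 249,000) = 48,000 − 21,100 = 26,900
  Base: 354,500 − 26,900 = 327,600
  327,600 × 25% = 81,900

126,080 > 81,900, so the regular income tax governs.

126,080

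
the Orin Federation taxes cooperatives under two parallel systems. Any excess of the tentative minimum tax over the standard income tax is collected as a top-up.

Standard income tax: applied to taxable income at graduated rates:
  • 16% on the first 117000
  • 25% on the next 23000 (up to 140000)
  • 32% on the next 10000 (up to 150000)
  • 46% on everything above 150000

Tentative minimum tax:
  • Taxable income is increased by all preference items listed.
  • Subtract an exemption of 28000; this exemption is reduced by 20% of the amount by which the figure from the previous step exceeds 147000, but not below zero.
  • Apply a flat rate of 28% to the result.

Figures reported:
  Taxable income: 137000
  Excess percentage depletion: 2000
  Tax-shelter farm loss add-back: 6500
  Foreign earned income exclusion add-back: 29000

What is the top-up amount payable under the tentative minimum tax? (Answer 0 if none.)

18840

Standard income tax:
  117000 × 16% = 18720
  20000 × 25% = 5000
  → 23720

Tentative minimum tax:
  Adjusted income: 137000 + 2000 + 6500 + 29000 = 174500
  Exemption: 28000 − 20% × (174500 − 147000) = 28000 − 5500 = 22500
  Base: 174500 − 22500 = 152000
  152000 × 28% = 42560

Excess of tentative minimum tax over standard income tax: 42560 − 23720 = 18840.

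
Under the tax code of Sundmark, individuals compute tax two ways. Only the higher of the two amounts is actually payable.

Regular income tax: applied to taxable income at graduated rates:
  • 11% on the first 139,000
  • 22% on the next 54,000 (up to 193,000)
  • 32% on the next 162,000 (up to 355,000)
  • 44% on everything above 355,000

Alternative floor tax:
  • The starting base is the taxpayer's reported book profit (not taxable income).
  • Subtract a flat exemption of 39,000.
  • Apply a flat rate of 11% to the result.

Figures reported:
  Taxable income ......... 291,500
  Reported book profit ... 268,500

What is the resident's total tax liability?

58,690

Alternative floor tax:
  Base (reported book profit): 268,500
  Less exemption 39,000 → base 229,500
  229,500 × 11% = 25,245

Regular income tax:
  139,000 × 11% = 15,290
  54,000 × 22% = 11,880
  98,500 × 32% = 31,520
  → 58,690

58,690 > 25,245, so the regular income tax governs.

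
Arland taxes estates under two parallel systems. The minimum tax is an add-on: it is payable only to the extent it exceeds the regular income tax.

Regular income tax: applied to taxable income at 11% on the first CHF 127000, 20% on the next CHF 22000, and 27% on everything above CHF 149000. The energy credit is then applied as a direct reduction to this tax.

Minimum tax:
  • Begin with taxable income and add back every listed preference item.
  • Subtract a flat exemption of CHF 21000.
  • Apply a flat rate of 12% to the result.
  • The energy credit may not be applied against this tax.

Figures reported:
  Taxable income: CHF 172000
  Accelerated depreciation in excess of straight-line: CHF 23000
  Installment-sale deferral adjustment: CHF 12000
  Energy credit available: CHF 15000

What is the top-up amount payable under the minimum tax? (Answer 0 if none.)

CHF 12740

Minimum tax:
  Adjusted income: CHF 172000 + CHF 23000 + CHF 12000 = CHF 207000
  Less exemption CHF 21000 → base CHF 186000
  CHF 186000 × 12% = CHF 22320

Regular income tax:
  CHF 127000 × 11% = CHF 13970
  CHF 22000 × 20% = CHF 4400
  CHF 23000 × 27% = CHF 6210
  → CHF 24580
  Less energy credit CHF 15000 → CHF 9580

Excess of minimum tax over regular income tax: CHF 22320 − CHF 9580 = CHF 12740.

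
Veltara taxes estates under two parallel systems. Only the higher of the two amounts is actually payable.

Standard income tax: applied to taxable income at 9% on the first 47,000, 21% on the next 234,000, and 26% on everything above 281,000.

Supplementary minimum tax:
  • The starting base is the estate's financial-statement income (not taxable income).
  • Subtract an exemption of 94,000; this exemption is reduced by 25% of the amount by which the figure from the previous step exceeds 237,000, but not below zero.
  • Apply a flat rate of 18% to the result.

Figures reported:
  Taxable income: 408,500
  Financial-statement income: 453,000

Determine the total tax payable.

Supplementary minimum tax:
  Base (financial-statement income): 453,000
  Exemption: 94,000 − 25% × (453,000 − 237,000) = 94,000 − 54,000 = 40,000
  Base: 453,000 − 40,000 = 413,000
  413,000 × 18% = 74,340

Standard income tax:
  47,000 × 9% = 4,230
  234,000 × 21% = 49,140
  127,500 × 26% = 33,150
  → 86,520

86,520 > 74,340, so the standard income tax governs.

86,520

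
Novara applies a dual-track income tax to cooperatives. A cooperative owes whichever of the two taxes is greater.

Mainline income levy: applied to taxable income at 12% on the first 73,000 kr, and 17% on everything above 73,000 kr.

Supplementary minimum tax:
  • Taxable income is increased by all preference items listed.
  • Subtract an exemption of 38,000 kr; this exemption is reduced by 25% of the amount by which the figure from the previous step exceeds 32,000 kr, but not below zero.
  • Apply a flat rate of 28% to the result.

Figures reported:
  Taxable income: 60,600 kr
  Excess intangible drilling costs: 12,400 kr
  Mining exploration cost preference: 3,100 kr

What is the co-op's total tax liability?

13,755 kr

Supplementary minimum tax:
  Adjusted income: 60,600 kr + 12,400 kr + 3,100 kr = 76,100 kr
  Exemption: 38,000 kr − 25% × (76,100 kr − 32,000 kr) = 38,000 kr − 11,025 kr = 26,975 kr
  Base: 76,100 kr − 26,975 kr = 49,125 kr
  49,125 kr × 28% = 13,755 kr

Mainline income levy:
  60,600 kr × 12% = 7,272 kr

13,755 kr > 7,272 kr, so the supplementary minimum tax is the binding amount.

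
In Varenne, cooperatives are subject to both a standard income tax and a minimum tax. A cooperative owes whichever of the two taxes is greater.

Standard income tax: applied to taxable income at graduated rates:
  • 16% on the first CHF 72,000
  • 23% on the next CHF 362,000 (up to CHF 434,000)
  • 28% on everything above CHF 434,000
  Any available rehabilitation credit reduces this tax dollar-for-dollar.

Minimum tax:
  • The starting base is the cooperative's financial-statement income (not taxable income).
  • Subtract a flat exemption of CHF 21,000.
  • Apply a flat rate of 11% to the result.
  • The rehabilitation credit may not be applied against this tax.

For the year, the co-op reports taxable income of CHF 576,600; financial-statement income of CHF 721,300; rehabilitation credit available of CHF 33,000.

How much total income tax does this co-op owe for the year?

Standard income tax:
  CHF 72,000 × 16% = CHF 11,520
  CHF 362,000 × 23% = CHF 83,260
  CHF 142,600 × 28% = CHF 39,928
  → CHF 134,708
  Less rehabilitation credit CHF 33,000 → CHF 101,708

Minimum tax:
  Base (financial-statement income): CHF 721,300
  Less exemption CHF 21,000 → base CHF 700,300
  CHF 700,300 × 11% = CHF 77,033

CHF 101,708 > CHF 77,033, so the standard income tax governs.

CHF 101,708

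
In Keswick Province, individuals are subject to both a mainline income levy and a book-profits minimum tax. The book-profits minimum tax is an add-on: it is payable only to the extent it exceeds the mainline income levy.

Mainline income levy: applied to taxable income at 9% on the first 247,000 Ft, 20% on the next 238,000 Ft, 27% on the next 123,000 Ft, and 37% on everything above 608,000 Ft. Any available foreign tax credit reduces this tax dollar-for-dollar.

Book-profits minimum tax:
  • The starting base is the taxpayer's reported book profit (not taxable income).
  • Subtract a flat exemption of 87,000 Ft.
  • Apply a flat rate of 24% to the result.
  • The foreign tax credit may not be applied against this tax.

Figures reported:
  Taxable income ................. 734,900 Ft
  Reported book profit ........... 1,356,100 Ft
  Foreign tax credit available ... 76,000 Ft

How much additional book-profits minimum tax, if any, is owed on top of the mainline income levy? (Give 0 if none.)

230,591 Ft

Mainline income levy:
  247,000 Ft × 9% = 22,230 Ft
  238,000 Ft × 20% = 47,600 Ft
  123,000 Ft × 27% = 33,210 Ft
  126,900 Ft × 37% = 46,953 Ft
  → 149,993 Ft
  Less foreign tax credit 76,000 Ft → 73,993 Ft

Book-profits minimum tax:
  Base (reported book profit): 1,356,100 Ft
  Less exemption 87,000 Ft → base 1,269,100 Ft
  1,269,100 Ft × 24% = 304,584 Ft

Excess of book-profits minimum tax over mainline income levy: 304,584 Ft − 73,993 Ft = 230,591 Ft.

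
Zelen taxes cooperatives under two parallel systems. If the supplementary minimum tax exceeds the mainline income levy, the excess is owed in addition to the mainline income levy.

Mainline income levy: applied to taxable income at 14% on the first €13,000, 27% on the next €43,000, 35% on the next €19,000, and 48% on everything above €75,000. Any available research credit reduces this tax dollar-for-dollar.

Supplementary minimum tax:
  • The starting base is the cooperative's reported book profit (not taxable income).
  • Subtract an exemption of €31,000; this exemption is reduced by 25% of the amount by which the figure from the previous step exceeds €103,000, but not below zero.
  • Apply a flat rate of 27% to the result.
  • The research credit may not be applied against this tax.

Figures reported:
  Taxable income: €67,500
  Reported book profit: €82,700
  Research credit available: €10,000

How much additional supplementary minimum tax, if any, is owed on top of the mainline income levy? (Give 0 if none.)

€6,504

Mainline income levy:
  €13,000 × 14% = €1,820
  €43,000 × 27% = €11,610
  €11,500 × 35% = €4,025
  → €17,455
  Less research credit €10,000 → €7,455

Supplementary minimum tax:
  Base (reported book profit): €82,700
  Exemption: €82,700 ≤ €103,000, so full €31,000 applies
  Base: €82,700 − €31,000 = €51,700
  €51,700 × 27% = €13,959

Excess of supplementary minimum tax over mainline income levy: €13,959 − €7,455 = €6,504.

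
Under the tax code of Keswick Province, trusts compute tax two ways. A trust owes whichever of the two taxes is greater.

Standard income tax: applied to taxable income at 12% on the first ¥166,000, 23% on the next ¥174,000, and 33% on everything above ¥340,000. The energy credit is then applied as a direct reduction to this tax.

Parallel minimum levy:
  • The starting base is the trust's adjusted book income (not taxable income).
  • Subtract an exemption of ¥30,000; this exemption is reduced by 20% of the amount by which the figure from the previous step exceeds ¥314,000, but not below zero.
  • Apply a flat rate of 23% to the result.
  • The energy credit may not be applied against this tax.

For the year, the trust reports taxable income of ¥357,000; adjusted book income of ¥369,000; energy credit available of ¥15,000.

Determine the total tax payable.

¥80,500

Parallel minimum levy:
  Base (adjusted book income): ¥369,000
  Exemption: ¥30,000 − 20% × (¥369,000 − ¥314,000) = ¥30,000 − ¥11,000 = ¥19,000
  Base: ¥369,000 − ¥19,000 = ¥350,000
  ¥350,000 × 23% = ¥80,500

Standard income tax:
  ¥166,000 × 12% = ¥19,920
  ¥174,000 × 23% = ¥40,020
  ¥17,000 × 33% = ¥5,610
  → ¥65,550
  Less energy credit ¥15,000 → ¥50,550

¥80,500 > ¥50,550, so the parallel minimum levy is the binding amount.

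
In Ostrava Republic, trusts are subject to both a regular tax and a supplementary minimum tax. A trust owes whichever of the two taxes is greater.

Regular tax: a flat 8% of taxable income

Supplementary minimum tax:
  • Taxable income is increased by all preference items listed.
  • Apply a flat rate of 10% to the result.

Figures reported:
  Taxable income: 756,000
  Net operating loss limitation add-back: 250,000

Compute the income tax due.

100,600

Supplementary minimum tax:
  Adjusted income: 756,000 + 250,000 = 1,006,000
  1,006,000 × 10% = 100,600

Regular tax:
  756,000 × 8% = 60,480

100,600 > 60,480, so the supplementary minimum tax is the binding amount.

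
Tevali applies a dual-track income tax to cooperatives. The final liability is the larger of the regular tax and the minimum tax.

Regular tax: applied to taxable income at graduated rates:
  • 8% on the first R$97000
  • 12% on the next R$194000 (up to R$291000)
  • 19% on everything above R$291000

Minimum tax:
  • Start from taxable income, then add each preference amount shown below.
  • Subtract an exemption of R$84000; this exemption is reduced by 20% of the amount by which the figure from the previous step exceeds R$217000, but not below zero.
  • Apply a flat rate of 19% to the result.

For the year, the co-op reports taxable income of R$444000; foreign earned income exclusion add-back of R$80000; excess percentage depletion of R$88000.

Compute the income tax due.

R$115330

Regular tax:
  R$97000 × 8% = R$7760
  R$194000 × 12% = R$23280
  R$153000 × 19% = R$29070
  → R$60110

Minimum tax:
  Adjusted income: R$444000 + R$80000 + R$88000 = R$612000
  Exemption: R$84000 − 20% × (R$612000 − R$217000) = R$84000 − R$79000 = R$5000
  Base: R$612000 − R$5000 = R$607000
  R$607000 × 19% = R$115330

R$115330 > R$60110, so the minimum tax is the binding amount.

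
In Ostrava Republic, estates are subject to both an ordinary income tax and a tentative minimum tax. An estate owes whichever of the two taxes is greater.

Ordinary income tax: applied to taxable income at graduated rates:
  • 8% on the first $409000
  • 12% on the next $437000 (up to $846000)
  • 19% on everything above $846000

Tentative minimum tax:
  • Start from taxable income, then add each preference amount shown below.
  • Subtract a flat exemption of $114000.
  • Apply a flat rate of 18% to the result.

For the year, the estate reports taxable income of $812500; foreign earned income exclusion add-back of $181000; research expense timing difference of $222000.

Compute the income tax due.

Ordinary income tax:
  $409000 × 8% = $32720
  $403500 × 12% = $48420
  → $81140

Tentative minimum tax:
  Adjusted income: $812500 + $181000 + $222000 = $1215500
  Less exemption $114000 → base $1101500
  $1101500 × 18% = $198270

$198270 > $81140, so the tentative minimum tax is the binding amount.

$198270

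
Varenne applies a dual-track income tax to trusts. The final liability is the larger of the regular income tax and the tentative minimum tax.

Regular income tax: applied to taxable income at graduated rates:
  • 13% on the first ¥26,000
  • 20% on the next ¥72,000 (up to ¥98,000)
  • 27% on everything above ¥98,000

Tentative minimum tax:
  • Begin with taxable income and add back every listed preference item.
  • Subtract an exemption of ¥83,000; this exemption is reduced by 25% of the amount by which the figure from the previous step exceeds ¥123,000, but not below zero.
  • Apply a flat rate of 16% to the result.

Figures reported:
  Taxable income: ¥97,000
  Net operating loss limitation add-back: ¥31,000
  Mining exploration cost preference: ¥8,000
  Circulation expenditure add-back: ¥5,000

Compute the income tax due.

Regular income tax:
  ¥26,000 × 13% = ¥3,380
  ¥71,000 × 20% = ¥14,200
  → ¥17,580

Tentative minimum tax:
  Adjusted income: ¥97,000 + ¥31,000 + ¥8,000 + ¥5,000 = ¥141,000
  Exemption: ¥83,000 − 25% × (¥141,000 − ¥123,000) = ¥83,000 − ¥4,500 = ¥78,500
  Base: ¥141,000 − ¥78,500 = ¥62,500
  ¥62,500 × 16% = ¥10,000

¥17,580 > ¥10,000, so the regular income tax governs.

¥17,580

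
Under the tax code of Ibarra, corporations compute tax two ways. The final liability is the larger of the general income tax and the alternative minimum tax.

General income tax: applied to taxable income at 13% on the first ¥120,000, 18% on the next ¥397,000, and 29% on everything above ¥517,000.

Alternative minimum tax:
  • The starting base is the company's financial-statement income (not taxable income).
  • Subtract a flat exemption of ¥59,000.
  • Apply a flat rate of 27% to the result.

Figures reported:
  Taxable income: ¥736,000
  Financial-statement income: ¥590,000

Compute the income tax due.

¥150,570

Alternative minimum tax:
  Base (financial-statement income): ¥590,000
  Less exemption ¥59,000 → base ¥531,000
  ¥531,000 × 27% = ¥143,370

General income tax:
  ¥120,000 × 13% = ¥15,600
  ¥397,000 × 18% = ¥71,460
  ¥219,000 × 29% = ¥63,510
  → ¥150,570

¥150,570 > ¥143,370, so the general income tax governs.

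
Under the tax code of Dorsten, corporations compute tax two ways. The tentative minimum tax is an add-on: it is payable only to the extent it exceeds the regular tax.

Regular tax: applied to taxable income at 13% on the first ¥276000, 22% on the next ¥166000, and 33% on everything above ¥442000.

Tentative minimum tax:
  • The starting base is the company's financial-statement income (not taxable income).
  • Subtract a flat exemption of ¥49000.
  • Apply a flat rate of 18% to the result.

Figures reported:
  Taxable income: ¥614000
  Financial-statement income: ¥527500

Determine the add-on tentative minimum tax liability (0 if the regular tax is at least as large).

Regular tax:
  ¥276000 × 13% = ¥35880
  ¥166000 × 22% = ¥36520
  ¥172000 × 33% = ¥56760
  → ¥129160

Tentative minimum tax:
  Base (financial-statement income): ¥527500
  Less exemption ¥49000 → base ¥478500
  ¥478500 × 18% = ¥86130

¥86130 ≤ ¥129160, so no add-on is due.

¥0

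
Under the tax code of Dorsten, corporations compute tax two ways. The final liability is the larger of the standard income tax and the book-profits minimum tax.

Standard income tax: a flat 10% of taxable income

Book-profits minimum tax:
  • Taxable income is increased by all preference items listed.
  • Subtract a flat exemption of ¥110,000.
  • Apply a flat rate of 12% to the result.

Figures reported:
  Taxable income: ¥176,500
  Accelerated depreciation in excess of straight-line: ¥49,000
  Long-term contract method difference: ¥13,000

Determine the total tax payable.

Book-profits minimum tax:
  Adjusted income: ¥176,500 + ¥49,000 + ¥13,000 = ¥238,500
  Less exemption ¥110,000 → base ¥128,500
  ¥128,500 × 12% = ¥15,420

Standard income tax:
  ¥176,500 × 10% = ¥17,650

¥17,650 > ¥15,420, so the standard income tax governs.

¥17,650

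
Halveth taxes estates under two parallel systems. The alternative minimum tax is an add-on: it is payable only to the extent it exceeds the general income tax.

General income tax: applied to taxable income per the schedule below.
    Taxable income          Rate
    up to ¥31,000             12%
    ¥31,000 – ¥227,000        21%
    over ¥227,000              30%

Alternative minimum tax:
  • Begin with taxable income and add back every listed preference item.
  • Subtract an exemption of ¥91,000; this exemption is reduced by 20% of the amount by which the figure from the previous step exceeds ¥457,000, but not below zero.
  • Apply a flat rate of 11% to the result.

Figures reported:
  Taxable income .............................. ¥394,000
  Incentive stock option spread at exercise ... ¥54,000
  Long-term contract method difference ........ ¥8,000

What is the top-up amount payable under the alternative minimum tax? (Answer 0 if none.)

General income tax:
  ¥31,000 × 12% = ¥3,720
  ¥196,000 × 21% = ¥41,160
  ¥167,000 × 30% = ¥50,100
  → ¥94,980

Alternative minimum tax:
  Adjusted income: ¥394,000 + ¥54,000 + ¥8,000 = ¥456,000
  Exemption: ¥456,000 ≤ ¥457,000, so full ¥91,000 applies
  Base: ¥456,000 − ¥91,000 = ¥365,000
  ¥365,000 × 11% = ¥40,150

¥40,150 ≤ ¥94,980, so no add-on is due.

¥0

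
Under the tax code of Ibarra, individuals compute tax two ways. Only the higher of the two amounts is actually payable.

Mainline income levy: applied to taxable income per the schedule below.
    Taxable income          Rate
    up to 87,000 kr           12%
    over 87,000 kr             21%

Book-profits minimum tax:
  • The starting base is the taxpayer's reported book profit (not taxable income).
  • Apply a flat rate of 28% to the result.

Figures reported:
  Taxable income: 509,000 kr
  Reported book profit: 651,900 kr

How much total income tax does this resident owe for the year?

Book-profits minimum tax:
  Base (reported book profit): 651,900 kr
  651,900 kr × 28% = 182,532 kr

Mainline income levy:
  87,000 kr × 12% = 10,440 kr
  422,000 kr × 21% = 88,620 kr
  → 99,060 kr

182,532 kr > 99,060 kr, so the book-profits minimum tax is the binding amount.

182,532 kr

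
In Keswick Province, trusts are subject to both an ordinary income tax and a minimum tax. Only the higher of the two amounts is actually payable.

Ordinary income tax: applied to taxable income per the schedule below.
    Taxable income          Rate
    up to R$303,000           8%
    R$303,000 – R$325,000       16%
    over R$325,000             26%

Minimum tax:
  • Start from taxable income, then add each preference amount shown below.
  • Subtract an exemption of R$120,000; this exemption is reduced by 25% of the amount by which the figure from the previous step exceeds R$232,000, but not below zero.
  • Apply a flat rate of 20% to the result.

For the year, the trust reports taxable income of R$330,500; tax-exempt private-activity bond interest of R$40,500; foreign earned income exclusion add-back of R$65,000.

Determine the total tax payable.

Ordinary income tax:
  R$303,000 × 8% = R$24,240
  R$22,000 × 16% = R$3,520
  R$5,500 × 26% = R$1,430
  → R$29,190

Minimum tax:
  Adjusted income: R$330,500 + R$40,500 + R$65,000 = R$436,000
  Exemption: R$120,000 − 25% × (R$436,000 − R$232,000) = R$120,000 − R$51,000 = R$69,000
  Base: R$436,000 − R$69,000 = R$367,000
  R$367,000 × 20% = R$73,400

R$73,400 > R$29,190, so the minimum tax is the binding amount.

R$73,400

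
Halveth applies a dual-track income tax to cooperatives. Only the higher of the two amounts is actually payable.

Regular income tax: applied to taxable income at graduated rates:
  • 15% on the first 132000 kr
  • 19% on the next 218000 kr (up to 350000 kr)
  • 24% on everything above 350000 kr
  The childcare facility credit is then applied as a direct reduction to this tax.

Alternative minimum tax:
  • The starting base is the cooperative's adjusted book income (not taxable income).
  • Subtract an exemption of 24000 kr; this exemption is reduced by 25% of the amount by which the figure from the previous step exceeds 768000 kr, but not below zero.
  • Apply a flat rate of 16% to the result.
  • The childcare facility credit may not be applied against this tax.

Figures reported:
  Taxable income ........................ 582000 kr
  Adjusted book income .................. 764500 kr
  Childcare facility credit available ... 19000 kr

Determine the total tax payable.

Alternative minimum tax:
  Base (adjusted book income): 764500 kr
  Exemption: 764500 kr ≤ 768000 kr, so full 24000 kr applies
  Base: 764500 kr − 24000 kr = 740500 kr
  740500 kr × 16% = 118480 kr

Regular income tax:
  132000 kr × 15% = 19800 kr
  218000 kr × 19% = 41420 kr
  232000 kr × 24% = 55680 kr
  → 116900 kr
  Less childcare facility credit 19000 kr → 97900 kr

118480 kr > 97900 kr, so the alternative minimum tax is the binding amount.

118480 kr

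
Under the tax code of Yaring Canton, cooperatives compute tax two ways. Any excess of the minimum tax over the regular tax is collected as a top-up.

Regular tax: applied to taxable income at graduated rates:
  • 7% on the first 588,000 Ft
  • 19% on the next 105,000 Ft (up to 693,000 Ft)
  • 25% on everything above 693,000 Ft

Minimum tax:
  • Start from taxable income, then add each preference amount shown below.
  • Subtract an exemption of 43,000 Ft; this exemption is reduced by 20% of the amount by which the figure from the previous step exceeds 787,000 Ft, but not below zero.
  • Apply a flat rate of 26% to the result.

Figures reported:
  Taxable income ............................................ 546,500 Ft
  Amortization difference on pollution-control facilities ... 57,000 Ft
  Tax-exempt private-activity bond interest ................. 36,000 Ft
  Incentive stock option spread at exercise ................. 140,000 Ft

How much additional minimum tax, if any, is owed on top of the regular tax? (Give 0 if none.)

153,235 Ft

Regular tax:
  546,500 Ft × 7% = 38,255 Ft

Minimum tax:
  Adjusted income: 546,500 Ft + 57,000 Ft + 36,000 Ft + 140,000 Ft = 779,500 Ft
  Exemption: 779,500 Ft ≤ 787,000 Ft, so full 43,000 Ft applies
  Base: 779,500 Ft − 43,000 Ft = 736,500 Ft
  736,500 Ft × 26% = 191,490 Ft

Excess of minimum tax over regular tax: 191,490 Ft − 38,255 Ft = 153,235 Ft.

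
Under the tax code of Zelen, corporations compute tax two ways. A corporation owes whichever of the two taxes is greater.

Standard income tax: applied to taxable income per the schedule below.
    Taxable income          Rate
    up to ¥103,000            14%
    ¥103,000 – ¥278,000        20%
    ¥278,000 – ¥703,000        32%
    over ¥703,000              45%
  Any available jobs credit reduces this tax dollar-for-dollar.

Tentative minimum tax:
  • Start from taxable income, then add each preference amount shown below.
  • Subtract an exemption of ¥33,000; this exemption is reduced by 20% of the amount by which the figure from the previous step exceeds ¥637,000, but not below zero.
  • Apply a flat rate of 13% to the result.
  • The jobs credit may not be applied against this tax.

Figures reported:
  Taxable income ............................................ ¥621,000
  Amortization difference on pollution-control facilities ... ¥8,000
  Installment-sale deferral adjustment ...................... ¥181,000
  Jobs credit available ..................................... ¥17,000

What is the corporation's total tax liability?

¥142,180

Tentative minimum tax:
  Adjusted income: ¥621,000 + ¥8,000 + ¥181,000 = ¥810,000
  Exemption: 20% × (¥810,000 − ¥637,000) = ¥34,600 ≥ ¥33,000, so the exemption is fully phased out
  Base: ¥810,000 − ¥0 = ¥810,000
  ¥810,000 × 13% = ¥105,300

Standard income tax:
  ¥103,000 × 14% = ¥14,420
  ¥175,000 × 20% = ¥35,000
  ¥343,000 × 32% = ¥109,760
  → ¥159,180
  Less jobs credit ¥17,000 → ¥142,180

¥142,180 > ¥105,300, so the standard income tax governs.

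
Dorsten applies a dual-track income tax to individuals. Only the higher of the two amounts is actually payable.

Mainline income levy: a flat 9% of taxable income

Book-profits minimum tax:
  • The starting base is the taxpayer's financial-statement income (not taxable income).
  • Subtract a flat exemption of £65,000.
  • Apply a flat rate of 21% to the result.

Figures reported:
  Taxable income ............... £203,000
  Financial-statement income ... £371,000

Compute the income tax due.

Mainline income levy:
  £203,000 × 9% = £18,270

Book-profits minimum tax:
  Base (financial-statement income): £371,000
  Less exemption £65,000 → base £306,000
  £306,000 × 21% = £64,260

£64,260 > £18,270, so the book-profits minimum tax is the binding amount.

£64,260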